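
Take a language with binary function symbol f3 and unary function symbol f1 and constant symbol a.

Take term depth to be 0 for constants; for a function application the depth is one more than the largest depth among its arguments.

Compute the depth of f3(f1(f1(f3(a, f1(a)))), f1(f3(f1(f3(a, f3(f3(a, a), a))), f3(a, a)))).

7

depth(f1(a)) = 1 + depth(a) = 1 + 0 = 1
depth(f3(a, f1(a))) = 1 + max(0, 1) = 2
depth(f1(f3(a, f1(a)))) = 1 + depth(f3(a, f1(a))) = 1 + 2 = 3
depth(f1(f1(f3(a, f1(a))))) = 1 + depth(f1(f3(a, f1(a)))) = 1 + 3 = 4
depth(f3(a, a)) = 1 + max(0, 0) = 1
depth(f3(f3(a, a), a)) = 1 + max(1, 0) = 2
depth(f3(a, f3(f3(a, a), a))) = 1 + max(0, 2) = 3
depth(f1(f3(a, f3(f3(a, a), a)))) = 1 + depth(f3(a, f3(f3(a, a), a))) = 1 + 3 = 4
depth(f3(f1(f3(a, f3(f3(a, a), a))), f3(a, a))) = 1 + max(4, 1) = 5
depth(f1(f3(f1(f3(a, f3(f3(a, a), a))), f3(a, a)))) = 1 + depth(f3(f1(f3(a, f3(f3(a, a), a))), f3(a, a))) = 1 + 5 = 6
depth(f3(f1(f1(f3(a, f1(a)))), f1(f3(f1(f3(a, f3(f3(a, a), a))), f3(a, a))))) = 1 + max(4, 6) = 7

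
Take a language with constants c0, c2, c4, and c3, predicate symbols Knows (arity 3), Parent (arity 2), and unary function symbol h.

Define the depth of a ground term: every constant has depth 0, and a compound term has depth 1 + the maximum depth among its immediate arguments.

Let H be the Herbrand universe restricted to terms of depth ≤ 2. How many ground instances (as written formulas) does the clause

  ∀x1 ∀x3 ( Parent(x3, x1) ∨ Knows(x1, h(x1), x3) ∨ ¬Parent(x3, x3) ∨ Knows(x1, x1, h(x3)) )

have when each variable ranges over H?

Ground terms of depth ≤ 2:
  Let N_k = |{terms of depth ≤ k}|. Then N_0 = 4 and N_k = 4 + N_{k-1} for k ≥ 1 (one summand per function symbol, arity giving the exponent).
  N_0 = 4
  N_1 = 4 + 4 = 8
  N_2 = 4 + 8 = 12
So there are 12 ground terms available for substitution.
There are 2 variables to instantiate (x1, x3), each occurring in at least one literal, so different choices give different ground instances.
Number of ground instances = 12^2 = 144.

144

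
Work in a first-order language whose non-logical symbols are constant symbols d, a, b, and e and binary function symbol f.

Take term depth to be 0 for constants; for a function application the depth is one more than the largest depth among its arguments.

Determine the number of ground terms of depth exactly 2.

If N_k denotes the number of depth-≤k ground terms, the 4 constants give N_0 = 4, and each function symbol of arity r contributes N_{k-1}^r new terms at level k: N_k = 4 + N_{k-1}^2.
N_0 = 4
N_1 = 4 + 4^2 = 20
N_2 = 4 + 20^2 = 404
Terms of depth exactly 2: N_2 − N_1 = 404 − 20 = 384.

384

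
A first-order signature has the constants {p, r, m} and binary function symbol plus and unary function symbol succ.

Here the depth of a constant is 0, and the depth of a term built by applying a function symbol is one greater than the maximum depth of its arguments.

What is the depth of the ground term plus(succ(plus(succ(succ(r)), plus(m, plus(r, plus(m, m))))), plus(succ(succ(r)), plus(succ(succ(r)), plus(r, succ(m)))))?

6

depth(succ(r)) = 1 + depth(r) = 1 + 0 = 1
depth(succ(succ(r))) = 1 + depth(succ(r)) = 1 + 1 = 2
depth(plus(m, m)) = 1 + max(0, 0) = 1
depth(plus(r, plus(m, m))) = 1 + max(0, 1) = 2
depth(plus(m, plus(r, plus(m, m)))) = 1 + max(0, 2) = 3
depth(plus(succ(succ(r)), plus(m, plus(r, plus(m, m))))) = 1 + max(2, 3) = 4
depth(succ(plus(succ(succ(r)), plus(m, plus(r, plus(m, m)))))) = 1 + depth(plus(succ(succ(r)), plus(m, plus(r, plus(m, m))))) = 1 + 4 = 5
depth(succ(m)) = 1 + depth(m) = 1 + 0 = 1
depth(plus(r, succ(m))) = 1 + max(0, 1) = 2
depth(plus(succ(succ(r)), plus(r, succ(m)))) = 1 + max(2, 2) = 3
depth(plus(succ(succ(r)), plus(succ(succ(r)), plus(r, succ(m))))) = 1 + max(2, 3) = 4
depth(plus(succ(plus(succ(succ(r)), plus(m, plus(r, plus(m, m))))), plus(succ(succ(r)), plus(succ(succ(r)), plus(r, succ(m)))))) = 1 + max(5, 4) = 6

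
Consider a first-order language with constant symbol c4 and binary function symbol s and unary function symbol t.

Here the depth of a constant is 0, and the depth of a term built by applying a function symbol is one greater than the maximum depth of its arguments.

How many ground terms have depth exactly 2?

Let N_k = |{terms of depth ≤ k}|. Then N_0 = 1 and N_k = 1 + N_{k-1}^2 + N_{k-1} for k ≥ 1 (one summand per function symbol, arity giving the exponent).
N_0 = 1
N_1 = 1 + 1^2 + 1 = 3
N_2 = 1 + 3^2 + 3 = 13
Terms of depth exactly 2: N_2 − N_1 = 13 − 3 = 10.

10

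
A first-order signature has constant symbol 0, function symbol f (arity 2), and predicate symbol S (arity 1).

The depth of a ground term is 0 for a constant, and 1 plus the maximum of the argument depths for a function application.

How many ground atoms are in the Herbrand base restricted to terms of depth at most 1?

2

First count ground terms of depth ≤ 1.
Let N_k = |{terms of depth ≤ k}|. Then N_0 = 1 and N_k = 1 + N_{k-1}^2 for k ≥ 1 (one summand per function symbol, arity giving the exponent).
N_0 = 1
N_1 = 1 + 1^2 = 2
So |H| = 2.
For each predicate symbol, the number of ground atoms is |H| raised to its arity; summing:
  S: 2
Total ground atoms: 2.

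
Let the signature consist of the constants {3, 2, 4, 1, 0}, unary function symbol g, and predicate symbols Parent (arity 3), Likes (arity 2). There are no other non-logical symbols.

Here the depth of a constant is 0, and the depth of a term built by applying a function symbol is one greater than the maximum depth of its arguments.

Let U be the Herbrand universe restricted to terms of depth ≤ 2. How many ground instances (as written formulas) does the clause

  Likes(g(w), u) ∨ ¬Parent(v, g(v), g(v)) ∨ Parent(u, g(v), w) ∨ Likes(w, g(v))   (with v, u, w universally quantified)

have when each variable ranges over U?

3375

Ground terms of depth ≤ 2:
  Let N_k count ground terms of depth at most k. Each non-constant term of depth ≤ k is some function symbol applied to depth-≤(k−1) arguments, giving N_k = 5 + N_{k-1}.
  N_0 = 5
  N_1 = 5 + 5 = 10
  N_2 = 5 + 10 = 15
So there are 15 ground terms available for substitution.
Each of v, u, w ranges independently over the available ground terms, and distinct assignments produce distinct instances.
Number of ground instances = 15^3 = 3375.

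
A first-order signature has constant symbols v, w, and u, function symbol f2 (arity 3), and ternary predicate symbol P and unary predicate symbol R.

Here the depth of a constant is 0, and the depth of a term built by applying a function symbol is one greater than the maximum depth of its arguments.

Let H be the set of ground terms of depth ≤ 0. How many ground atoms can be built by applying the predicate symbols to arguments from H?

First count ground terms of depth ≤ 0.
Let N_k = |{terms of depth ≤ k}|. Then N_0 = 3 and N_k = 3 + N_{k-1}^3 for k ≥ 1 (one summand per function symbol, arity giving the exponent).
N_0 = 3
Explicitly: v, w, u.
So |H| = 3.
A ground atom is a predicate applied to a tuple of terms from H, so the count is the sum over predicates of |H|^arity:
  P: 3^3 = 27;  R: 3
Total ground atoms: 27 + 3 = 30.

30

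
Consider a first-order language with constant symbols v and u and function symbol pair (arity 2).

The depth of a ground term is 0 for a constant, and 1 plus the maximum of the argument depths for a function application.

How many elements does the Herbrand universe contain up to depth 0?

2

Let N_k = |{terms of depth ≤ k}|. Then N_0 = 2 and N_k = 2 + N_{k-1}^2 for k ≥ 1 (one summand per function symbol, arity giving the exponent).
N_0 = 2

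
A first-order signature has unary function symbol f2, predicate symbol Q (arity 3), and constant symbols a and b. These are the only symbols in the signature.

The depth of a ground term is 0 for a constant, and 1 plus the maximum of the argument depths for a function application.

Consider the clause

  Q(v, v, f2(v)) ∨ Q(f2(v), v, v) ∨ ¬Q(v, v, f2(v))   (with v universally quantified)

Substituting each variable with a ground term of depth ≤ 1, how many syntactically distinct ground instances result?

Ground terms of depth ≤ 1:
  Write N_k for the number of ground terms of depth ≤ k. A term of depth ≤ k is either a constant or a function symbol applied to arguments of depth ≤ k−1, so N_k = 2 + N_{k-1}.
  N_0 = 2
  N_1 = 2 + 2 = 4
So there are 4 ground terms available for substitution.
There is 1 variable to instantiate (v),  occurring in at least one literal, so different choices give different ground instances.
Number of ground instances = 4.

4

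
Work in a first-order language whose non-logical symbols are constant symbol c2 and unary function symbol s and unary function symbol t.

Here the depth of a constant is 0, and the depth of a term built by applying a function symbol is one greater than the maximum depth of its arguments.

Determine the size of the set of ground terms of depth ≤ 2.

7

Write N_k for the number of ground terms of depth ≤ k. A term of depth ≤ k is either a constant or a function symbol applied to arguments of depth ≤ k−1, so N_k = 1 + N_{k-1} + N_{k-1}.
N_0 = 1
N_1 = 1 + 1 + 1 = 3
N_2 = 1 + 3 + 3 = 7
Explicitly: c2, s(c2), s(s(c2)), s(t(c2)), t(c2), t(s(c2)), t(t(c2)).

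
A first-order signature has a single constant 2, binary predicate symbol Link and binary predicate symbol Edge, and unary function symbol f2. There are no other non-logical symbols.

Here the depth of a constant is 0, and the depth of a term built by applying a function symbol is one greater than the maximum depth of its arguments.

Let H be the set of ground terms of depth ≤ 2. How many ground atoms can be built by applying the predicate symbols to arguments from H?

18

First count ground terms of depth ≤ 2.
Count level by level. With function symbols f2/1, the terms of depth ≤ k are the 1 constant together with each function applied to depth-≤(k−1) tuples, so N_k = 1 + N_{k-1}.
N_0 = 1
N_1 = 1 + 1 = 2
N_2 = 1 + 2 = 3
Explicitly: 2, f2(2), f2(f2(2)).
So |H| = 3.
Ground atoms are formed by filling each argument slot of a predicate with a term from H, so an r-ary predicate gives |H|^r atoms:
  Link: 3^2 = 9;  Edge: 3^2 = 9
Total ground atoms: 9 + 9 = 18.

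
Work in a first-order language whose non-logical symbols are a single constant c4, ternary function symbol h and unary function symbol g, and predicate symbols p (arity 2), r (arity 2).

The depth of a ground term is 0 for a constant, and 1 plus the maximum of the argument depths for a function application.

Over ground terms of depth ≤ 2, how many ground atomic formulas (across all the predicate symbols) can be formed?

First count ground terms of depth ≤ 2.
Count level by level. With function symbols h/3, g/1, the terms of depth ≤ k are the 1 constant together with each function applied to depth-≤(k−1) tuples, so N_k = 1 + N_{k-1}^3 + N_{k-1}.
N_0 = 1
N_1 = 1 + 1^3 + 1 = 3
N_2 = 1 + 3^3 + 3 = 31
So |H| = 31.
Each predicate of arity r yields |H|^r ground atoms (one per choice of an r-tuple from H):
  p: 31^2 = 961;  r: 31^2 = 961
Total ground atoms: 961 + 961 = 1922.

1922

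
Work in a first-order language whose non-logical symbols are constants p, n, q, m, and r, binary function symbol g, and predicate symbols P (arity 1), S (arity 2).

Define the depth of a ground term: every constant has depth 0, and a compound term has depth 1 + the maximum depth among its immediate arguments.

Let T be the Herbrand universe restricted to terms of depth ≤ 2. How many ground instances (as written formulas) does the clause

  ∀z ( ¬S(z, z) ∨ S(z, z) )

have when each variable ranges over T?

Ground terms of depth ≤ 2:
  Count level by level. With function symbols g/2, the terms of depth ≤ k are the 5 constants together with each function applied to depth-≤(k−1) tuples, so N_k = 5 + N_{k-1}^2.
  N_0 = 5
  N_1 = 5 + 5^2 = 30
  N_2 = 5 + 30^2 = 905
So there are 905 ground terms available for substitution.
The variable z ranges independently over the available ground terms, and distinct assignments produce distinct instances.
Number of ground instances = 905.

905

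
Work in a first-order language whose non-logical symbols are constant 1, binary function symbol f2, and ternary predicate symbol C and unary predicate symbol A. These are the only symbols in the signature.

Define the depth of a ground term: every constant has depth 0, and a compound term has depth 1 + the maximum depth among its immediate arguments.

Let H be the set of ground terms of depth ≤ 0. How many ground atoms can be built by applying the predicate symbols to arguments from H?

2

First count ground terms of depth ≤ 0.
Count level by level. With function symbols f2/2, the terms of depth ≤ k are the 1 constant together with each function applied to depth-≤(k−1) tuples, so N_k = 1 + N_{k-1}^2.
N_0 = 1
Explicitly: 1.
So |H| = 1.
Ground atoms are formed by filling each argument slot of a predicate with a term from H, so an r-ary predicate gives |H|^r atoms:
  C: 1^3 = 1;  A: 1
Total ground atoms: 1 + 1 = 2.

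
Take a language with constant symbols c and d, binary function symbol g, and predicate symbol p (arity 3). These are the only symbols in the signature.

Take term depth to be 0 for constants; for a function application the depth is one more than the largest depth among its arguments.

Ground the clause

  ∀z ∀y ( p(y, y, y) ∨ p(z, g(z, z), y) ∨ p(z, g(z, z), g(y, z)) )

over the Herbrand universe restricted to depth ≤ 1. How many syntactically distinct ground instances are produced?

Ground terms of depth ≤ 1:
  Let N_k count ground terms of depth at most k. Each non-constant term of depth ≤ k is some function symbol applied to depth-≤(k−1) arguments, giving N_k = 2 + N_{k-1}^2.
  N_0 = 2
  N_1 = 2 + 2^2 = 6
  Explicitly: c, d, g(c, c), g(c, d), g(d, c), g(d, d).
So there are 6 ground terms available for substitution.
The body mentions every one of the 2 quantified variables; since ground terms form a free algebra, no two substitutions collapse to the same formula.
Number of ground instances = 6^2 = 36.

36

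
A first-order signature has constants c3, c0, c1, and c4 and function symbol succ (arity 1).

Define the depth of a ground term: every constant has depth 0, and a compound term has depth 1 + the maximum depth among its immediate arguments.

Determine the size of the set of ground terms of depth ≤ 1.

8

Write N_k for the number of ground terms of depth ≤ k. A term of depth ≤ k is either a constant or a function symbol applied to arguments of depth ≤ k−1, so N_k = 4 + N_{k-1}.
N_0 = 4
N_1 = 4 + 4 = 8
Explicitly: c3, c0, c1, c4, succ(c3), succ(c0), succ(c1), succ(c4).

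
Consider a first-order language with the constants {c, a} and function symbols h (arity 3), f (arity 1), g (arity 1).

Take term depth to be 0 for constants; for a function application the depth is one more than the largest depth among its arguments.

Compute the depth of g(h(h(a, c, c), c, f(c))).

depth(h(a, c, c)) = 1 + max(0, 0, 0) = 1
depth(f(c)) = 1 + depth(c) = 1 + 0 = 1
depth(h(h(a, c, c), c, f(c))) = 1 + max(1, 0, 1) = 2
depth(g(h(h(a, c, c), c, f(c)))) = 1 + depth(h(h(a, c, c), c, f(c))) = 1 + 2 = 3

3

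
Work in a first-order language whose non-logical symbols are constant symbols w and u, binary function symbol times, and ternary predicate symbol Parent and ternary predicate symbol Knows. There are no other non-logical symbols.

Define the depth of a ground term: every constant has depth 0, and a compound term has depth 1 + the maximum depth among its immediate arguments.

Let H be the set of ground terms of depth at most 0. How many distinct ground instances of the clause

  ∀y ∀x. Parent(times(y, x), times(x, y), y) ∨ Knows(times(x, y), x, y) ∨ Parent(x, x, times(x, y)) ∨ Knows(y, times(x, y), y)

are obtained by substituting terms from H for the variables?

4

Ground terms of depth ≤ 0:
  Let N_k count ground terms of depth at most k. Each non-constant term of depth ≤ k is some function symbol applied to depth-≤(k−1) arguments, giving N_k = 2 + N_{k-1}^2.
  N_0 = 2
So there are 2 ground terms available for substitution.
The body mentions every one of the 2 quantified variables; since ground terms form a free algebra, no two substitutions collapse to the same formula.
Number of ground instances = 2^2 = 4.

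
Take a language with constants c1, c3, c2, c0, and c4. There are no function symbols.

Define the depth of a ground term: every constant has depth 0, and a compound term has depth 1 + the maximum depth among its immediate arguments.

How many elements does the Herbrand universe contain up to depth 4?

5

With no function symbols every ground term is a constant, so there are exactly 5 ground terms at every depth bound.
N_0 = 5
N_1 = 5
N_2 = 5
N_3 = 5
N_4 = 5
Explicitly: c1, c3, c2, c0, c4.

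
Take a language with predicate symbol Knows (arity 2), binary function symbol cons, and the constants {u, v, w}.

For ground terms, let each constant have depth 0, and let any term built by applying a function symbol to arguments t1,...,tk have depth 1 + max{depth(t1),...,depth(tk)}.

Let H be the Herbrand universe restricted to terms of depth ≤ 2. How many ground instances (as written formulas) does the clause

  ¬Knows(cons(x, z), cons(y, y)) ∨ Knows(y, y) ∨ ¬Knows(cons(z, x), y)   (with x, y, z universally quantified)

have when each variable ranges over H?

3176523

Ground terms of depth ≤ 2:
  Let N_k count ground terms of depth at most k. Each non-constant term of depth ≤ k is some function symbol applied to depth-≤(k−1) arguments, giving N_k = 3 + N_{k-1}^2.
  N_0 = 3
  N_1 = 3 + 3^2 = 12
  N_2 = 3 + 12^2 = 147
So there are 147 ground terms available for substitution.
The clause has 3 distinct variables (x, y, z), each appearing in the body. In the free term algebra distinct substitutions yield syntactically distinct ground instances.
Number of ground instances = 147^3 = 3176523.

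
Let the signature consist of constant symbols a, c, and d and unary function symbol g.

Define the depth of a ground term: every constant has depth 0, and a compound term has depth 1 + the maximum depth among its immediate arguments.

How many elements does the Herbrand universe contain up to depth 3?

Let N_k = |{terms of depth ≤ k}|. Then N_0 = 3 and N_k = 3 + N_{k-1} for k ≥ 1 (one summand per function symbol, arity giving the exponent).
N_0 = 3
N_1 = 3 + 3 = 6
N_2 = 3 + 6 = 9
N_3 = 3 + 9 = 12
Explicitly: a, c, d, g(a), g(c), g(d), g(g(a)), g(g(c)), g(g(d)), g(g(g(a))), g(g(g(c))), g(g(g(d))).

12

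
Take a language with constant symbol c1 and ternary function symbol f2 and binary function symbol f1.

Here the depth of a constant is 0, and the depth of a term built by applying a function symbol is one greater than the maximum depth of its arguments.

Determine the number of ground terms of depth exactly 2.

If N_k denotes the number of depth-≤k ground terms, the 1 constant gives N_0 = 1, and each function symbol of arity r contributes N_{k-1}^r new terms at level k: N_k = 1 + N_{k-1}^3 + N_{k-1}^2.
N_0 = 1
N_1 = 1 + 1^3 + 1^2 = 3
N_2 = 1 + 3^3 + 3^2 = 37
Terms of depth exactly 2: N_2 − N_1 = 37 − 3 = 34.

34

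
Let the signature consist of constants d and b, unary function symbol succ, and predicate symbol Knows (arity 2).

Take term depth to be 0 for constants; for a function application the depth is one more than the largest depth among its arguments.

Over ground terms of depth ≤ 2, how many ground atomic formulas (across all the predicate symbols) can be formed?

36

First count ground terms of depth ≤ 2.
Write N_k for the number of ground terms of depth ≤ k. A term of depth ≤ k is either a constant or a function symbol applied to arguments of depth ≤ k−1, so N_k = 2 + N_{k-1}.
N_0 = 2
N_1 = 2 + 2 = 4
N_2 = 2 + 4 = 6
Explicitly: d, b, succ(d), succ(b), succ(succ(d)), succ(succ(b)).
So |H| = 6.
Each predicate of arity r yields |H|^r ground atoms (one per choice of an r-tuple from H):
  Knows: 6^2 = 36
Total ground atoms: 36.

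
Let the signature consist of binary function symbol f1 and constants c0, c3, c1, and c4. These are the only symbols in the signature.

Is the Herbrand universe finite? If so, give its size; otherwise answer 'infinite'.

infinite

The signature has at least one function symbol (f1, arity 2) and at least one constant (c0).
Iterating f1 gives infinitely many distinct ground terms: c0, f1(c0, c0), f1(f1(c0, c0), f1(c0, c0)), ...
So the Herbrand universe is infinite.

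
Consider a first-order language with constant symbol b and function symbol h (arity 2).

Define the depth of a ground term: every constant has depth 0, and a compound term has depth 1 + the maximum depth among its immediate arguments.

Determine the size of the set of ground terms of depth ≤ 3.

26

Let N_k count ground terms of depth at most k. Each non-constant term of depth ≤ k is some function symbol applied to depth-≤(k−1) arguments, giving N_k = 1 + N_{k-1}^2.
N_0 = 1
N_1 = 1 + 1^2 = 2
N_2 = 1 + 2^2 = 5
N_3 = 1 + 5^2 = 26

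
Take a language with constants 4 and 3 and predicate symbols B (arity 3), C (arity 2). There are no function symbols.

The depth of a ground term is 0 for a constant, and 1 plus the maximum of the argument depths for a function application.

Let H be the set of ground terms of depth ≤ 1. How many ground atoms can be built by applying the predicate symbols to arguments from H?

First count ground terms of depth ≤ 1.
With no function symbols every ground term is a constant, so there are exactly 2 ground terms at every depth bound.
N_0 = 2
N_1 = 2
Explicitly: 4, 3.
So |H| = 2.
For each predicate symbol, the number of ground atoms is |H| raised to its arity; summing:
  B: 2^3 = 8;  C: 2^2 = 4
Total ground atoms: 8 + 4 = 12.

12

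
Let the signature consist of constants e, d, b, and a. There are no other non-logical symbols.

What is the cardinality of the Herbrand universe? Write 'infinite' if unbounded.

4

There are no function symbols, so every ground term is one of the 4 constants.
The Herbrand universe is {e, d, b, a}, which is finite with 4 elements.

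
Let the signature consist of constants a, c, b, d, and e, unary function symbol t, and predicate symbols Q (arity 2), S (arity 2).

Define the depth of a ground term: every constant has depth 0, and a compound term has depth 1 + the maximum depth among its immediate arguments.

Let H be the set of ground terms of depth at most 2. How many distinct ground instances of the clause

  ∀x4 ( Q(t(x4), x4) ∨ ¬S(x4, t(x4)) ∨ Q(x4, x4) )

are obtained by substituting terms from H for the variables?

15

Ground terms of depth ≤ 2:
  Let N_k count ground terms of depth at most k. Each non-constant term of depth ≤ k is some function symbol applied to depth-≤(k−1) arguments, giving N_k = 5 + N_{k-1}.
  N_0 = 5
  N_1 = 5 + 5 = 10
  N_2 = 5 + 10 = 15
So there are 15 ground terms available for substitution.
The body mentions the single quantified variable x4; since ground terms form a free algebra, no two substitutions collapse to the same formula.
Number of ground instances = 15.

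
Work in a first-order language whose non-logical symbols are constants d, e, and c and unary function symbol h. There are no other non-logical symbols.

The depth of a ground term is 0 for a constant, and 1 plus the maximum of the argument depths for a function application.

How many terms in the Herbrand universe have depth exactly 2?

Let N_k count ground terms of depth at most k. Each non-constant term of depth ≤ k is some function symbol applied to depth-≤(k−1) arguments, giving N_k = 3 + N_{k-1}.
N_0 = 3
N_1 = 3 + 3 = 6
N_2 = 3 + 6 = 9
Terms of depth exactly 2: N_2 − N_1 = 9 − 6 = 3.

3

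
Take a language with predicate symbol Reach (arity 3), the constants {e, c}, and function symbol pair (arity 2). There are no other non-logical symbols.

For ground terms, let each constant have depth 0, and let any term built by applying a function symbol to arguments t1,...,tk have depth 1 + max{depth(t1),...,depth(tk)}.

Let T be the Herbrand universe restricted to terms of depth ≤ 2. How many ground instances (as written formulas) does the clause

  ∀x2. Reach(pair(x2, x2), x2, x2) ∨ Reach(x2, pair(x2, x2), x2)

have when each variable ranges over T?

38

Ground terms of depth ≤ 2:
  Write N_k for the number of ground terms of depth ≤ k. A term of depth ≤ k is either a constant or a function symbol applied to arguments of depth ≤ k−1, so N_k = 2 + N_{k-1}^2.
  N_0 = 2
  N_1 = 2 + 2^2 = 6
  N_2 = 2 + 6^2 = 38
So there are 38 ground terms available for substitution.
There is 1 variable to instantiate (x2),  occurring in at least one literal, so different choices give different ground instances.
Number of ground instances = 38.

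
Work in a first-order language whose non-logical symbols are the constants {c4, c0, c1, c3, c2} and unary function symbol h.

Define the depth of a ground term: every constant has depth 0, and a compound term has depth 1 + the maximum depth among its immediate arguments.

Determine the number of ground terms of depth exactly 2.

5

Let N_k = |{terms of depth ≤ k}|. Then N_0 = 5 and N_k = 5 + N_{k-1} for k ≥ 1 (one summand per function symbol, arity giving the exponent).
N_0 = 5
N_1 = 5 + 5 = 10
N_2 = 5 + 10 = 15
Terms of depth exactly 2: N_2 − N_1 = 15 − 10 = 5.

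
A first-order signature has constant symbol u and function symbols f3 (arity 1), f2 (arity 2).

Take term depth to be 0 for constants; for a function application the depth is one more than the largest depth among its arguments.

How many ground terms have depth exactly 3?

Write N_k for the number of ground terms of depth ≤ k. A term of depth ≤ k is either a constant or a function symbol applied to arguments of depth ≤ k−1, so N_k = 1 + N_{k-1} + N_{k-1}^2.
N_0 = 1
N_1 = 1 + 1 + 1^2 = 3
N_2 = 1 + 3 + 3^2 = 13
N_3 = 1 + 13 + 13^2 = 183
Terms of depth exactly 3: N_3 − N_2 = 183 − 13 = 170.

170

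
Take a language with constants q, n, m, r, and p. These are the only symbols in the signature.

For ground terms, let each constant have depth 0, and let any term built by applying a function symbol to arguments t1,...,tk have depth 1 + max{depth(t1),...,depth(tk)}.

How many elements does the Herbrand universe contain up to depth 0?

With no function symbols every ground term is a constant, so there are exactly 5 ground terms at every depth bound.
N_0 = 5
Explicitly: q, n, m, r, p.

5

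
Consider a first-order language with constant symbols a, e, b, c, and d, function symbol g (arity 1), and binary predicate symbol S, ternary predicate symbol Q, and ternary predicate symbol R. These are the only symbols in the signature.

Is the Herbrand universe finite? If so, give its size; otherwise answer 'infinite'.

infinite

The signature has at least one function symbol (g, arity 1) and at least one constant (a).
Iterating g gives infinitely many distinct ground terms: a, g(a), g(g(a)), ...
So the Herbrand universe is infinite.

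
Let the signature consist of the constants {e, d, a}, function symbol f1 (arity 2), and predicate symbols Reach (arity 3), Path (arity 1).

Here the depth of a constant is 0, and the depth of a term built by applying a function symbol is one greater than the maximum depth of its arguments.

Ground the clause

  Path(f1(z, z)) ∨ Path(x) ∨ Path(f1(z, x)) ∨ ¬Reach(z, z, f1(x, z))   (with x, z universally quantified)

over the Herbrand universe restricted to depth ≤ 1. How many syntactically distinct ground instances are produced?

144

Ground terms of depth ≤ 1:
  If N_k denotes the number of depth-≤k ground terms, the 3 constants give N_0 = 3, and each function symbol of arity r contributes N_{k-1}^r new terms at level k: N_k = 3 + N_{k-1}^2.
  N_0 = 3
  N_1 = 3 + 3^2 = 12
  Explicitly: e, d, a, f1(e, e), f1(e, d), f1(e, a), f1(d, e), f1(d, d), f1(d, a), f1(a, e), f1(a, d), f1(a, a).
So there are 12 ground terms available for substitution.
The clause has 2 distinct variables (x, z), each appearing in the body. In the free term algebra distinct substitutions yield syntactically distinct ground instances.
Number of ground instances = 12^2 = 144.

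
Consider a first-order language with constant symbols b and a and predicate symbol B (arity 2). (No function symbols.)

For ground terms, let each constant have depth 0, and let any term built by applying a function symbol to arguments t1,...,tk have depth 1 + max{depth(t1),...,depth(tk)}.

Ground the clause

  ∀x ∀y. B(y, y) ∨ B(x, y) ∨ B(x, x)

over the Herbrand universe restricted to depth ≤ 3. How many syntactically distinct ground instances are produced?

4

Ground terms of depth ≤ 3:
  With no function symbols every ground term is a constant, so there are exactly 2 ground terms at every depth bound.
  N_0 = 2
  N_1 = 2
  N_2 = 2
  N_3 = 2
  Explicitly: b, a.
So there are 2 ground terms available for substitution.
There are 2 variables to instantiate (x, y), each occurring in at least one literal, so different choices give different ground instances.
Number of ground instances = 2^2 = 4.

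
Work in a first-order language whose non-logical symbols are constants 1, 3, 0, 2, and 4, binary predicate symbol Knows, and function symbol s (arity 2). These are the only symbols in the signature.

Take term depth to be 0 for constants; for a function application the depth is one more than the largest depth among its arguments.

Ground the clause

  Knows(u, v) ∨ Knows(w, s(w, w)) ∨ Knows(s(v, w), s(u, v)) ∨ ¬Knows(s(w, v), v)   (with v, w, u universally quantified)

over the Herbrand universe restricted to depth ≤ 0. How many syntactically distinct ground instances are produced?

125

Ground terms of depth ≤ 0:
  Let N_k = |{terms of depth ≤ k}|. Then N_0 = 5 and N_k = 5 + N_{k-1}^2 for k ≥ 1 (one summand per function symbol, arity giving the exponent).
  N_0 = 5
  Explicitly: 1, 3, 0, 2, 4.
So there are 5 ground terms available for substitution.
The body mentions every one of the 3 quantified variables; since ground terms form a free algebra, no two substitutions collapse to the same formula.
Number of ground instances = 5^3 = 125.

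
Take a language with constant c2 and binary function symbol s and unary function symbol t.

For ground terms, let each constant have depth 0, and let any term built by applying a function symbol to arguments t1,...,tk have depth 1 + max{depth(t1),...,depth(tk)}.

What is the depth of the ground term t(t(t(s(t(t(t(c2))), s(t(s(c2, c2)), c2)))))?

depth(t(c2)) = 1 + depth(c2) = 1 + 0 = 1
depth(t(t(c2))) = 1 + depth(t(c2)) = 1 + 1 = 2
depth(t(t(t(c2)))) = 1 + depth(t(t(c2))) = 1 + 2 = 3
depth(s(c2, c2)) = 1 + max(0, 0) = 1
depth(t(s(c2, c2))) = 1 + depth(s(c2, c2)) = 1 + 1 = 2
depth(s(t(s(c2, c2)), c2)) = 1 + max(2, 0) = 3
depth(s(t(t(t(c2))), s(t(s(c2, c2)), c2))) = 1 + max(3, 3) = 4
depth(t(s(t(t(t(c2))), s(t(s(c2, c2)), c2)))) = 1 + depth(s(t(t(t(c2))), s(t(s(c2, c2)), c2))) = 1 + 4 = 5
depth(t(t(s(t(t(t(c2))), s(t(s(c2, c2)), c2))))) = 1 + depth(t(s(t(t(t(c2))), s(t(s(c2, c2)), c2)))) = 1 + 5 = 6
depth(t(t(t(s(t(t(t(c2))), s(t(s(c2, c2)), c2)))))) = 1 + depth(t(t(s(t(t(t(c2))), s(t(s(c2, c2)), c2))))) = 1 + 6 = 7

7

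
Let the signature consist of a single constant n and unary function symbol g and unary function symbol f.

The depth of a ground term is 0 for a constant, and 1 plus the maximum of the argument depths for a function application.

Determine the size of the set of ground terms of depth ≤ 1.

Count level by level. With function symbols g/1, f/1, the terms of depth ≤ k are the 1 constant together with each function applied to depth-≤(k−1) tuples, so N_k = 1 + N_{k-1} + N_{k-1}.
N_0 = 1
N_1 = 1 + 1 + 1 = 3
Explicitly: n, g(n), f(n).

3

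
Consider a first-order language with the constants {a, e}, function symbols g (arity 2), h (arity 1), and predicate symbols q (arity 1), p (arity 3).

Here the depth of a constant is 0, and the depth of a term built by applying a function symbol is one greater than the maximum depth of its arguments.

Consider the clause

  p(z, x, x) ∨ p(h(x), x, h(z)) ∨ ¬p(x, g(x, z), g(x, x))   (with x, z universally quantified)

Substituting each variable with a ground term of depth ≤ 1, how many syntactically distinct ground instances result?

Ground terms of depth ≤ 1:
  Write N_k for the number of ground terms of depth ≤ k. A term of depth ≤ k is either a constant or a function symbol applied to arguments of depth ≤ k−1, so N_k = 2 + N_{k-1}^2 + N_{k-1}.
  N_0 = 2
  N_1 = 2 + 2^2 + 2 = 8
  Explicitly: a, e, g(a, a), g(a, e), g(e, a), g(e, e), h(a), h(e).
So there are 8 ground terms available for substitution.
Each of x, z ranges independently over the available ground terms, and distinct assignments produce distinct instances.
Number of ground instances = 8^2 = 64.

64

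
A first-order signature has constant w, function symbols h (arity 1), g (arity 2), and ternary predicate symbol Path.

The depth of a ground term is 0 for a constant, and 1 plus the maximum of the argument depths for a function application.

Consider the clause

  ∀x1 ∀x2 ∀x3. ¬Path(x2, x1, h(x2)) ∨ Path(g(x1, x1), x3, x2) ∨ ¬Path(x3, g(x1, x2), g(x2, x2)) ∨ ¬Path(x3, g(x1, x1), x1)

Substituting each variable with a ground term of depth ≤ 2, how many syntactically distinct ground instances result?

Ground terms of depth ≤ 2:
  Let N_k count ground terms of depth at most k. Each non-constant term of depth ≤ k is some function symbol applied to depth-≤(k−1) arguments, giving N_k = 1 + N_{k-1} + N_{k-1}^2.
  N_0 = 1
  N_1 = 1 + 1 + 1^2 = 3
  N_2 = 1 + 3 + 3^2 = 13
So there are 13 ground terms available for substitution.
The body mentions every one of the 3 quantified variables; since ground terms form a free algebra, no two substitutions collapse to the same formula.
Number of ground instances = 13^3 = 2197.

2197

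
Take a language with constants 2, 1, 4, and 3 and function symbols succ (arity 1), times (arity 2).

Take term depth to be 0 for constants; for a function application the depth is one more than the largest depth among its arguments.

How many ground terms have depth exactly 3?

364820

Write N_k for the number of ground terms of depth ≤ k. A term of depth ≤ k is either a constant or a function symbol applied to arguments of depth ≤ k−1, so N_k = 4 + N_{k-1} + N_{k-1}^2.
N_0 = 4
N_1 = 4 + 4 + 4^2 = 24
N_2 = 4 + 24 + 24^2 = 604
N_3 = 4 + 604 + 604^2 = 365424
Terms of depth exactly 3: N_3 − N_2 = 365424 − 604 = 364820.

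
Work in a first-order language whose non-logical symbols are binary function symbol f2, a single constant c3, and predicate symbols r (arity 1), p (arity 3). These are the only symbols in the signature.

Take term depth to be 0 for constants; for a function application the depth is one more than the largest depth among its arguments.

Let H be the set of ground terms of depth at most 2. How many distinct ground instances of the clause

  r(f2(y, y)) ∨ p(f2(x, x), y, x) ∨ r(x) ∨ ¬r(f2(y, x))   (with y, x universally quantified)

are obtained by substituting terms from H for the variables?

Ground terms of depth ≤ 2:
  Write N_k for the number of ground terms of depth ≤ k. A term of depth ≤ k is either a constant or a function symbol applied to arguments of depth ≤ k−1, so N_k = 1 + N_{k-1}^2.
  N_0 = 1
  N_1 = 1 + 1^2 = 2
  N_2 = 1 + 2^2 = 5
  Explicitly: c3, f2(c3, c3), f2(c3, f2(c3, c3)), f2(f2(c3, c3), c3), f2(f2(c3, c3), f2(c3, c3)).
So there are 5 ground terms available for substitution.
Each of y, x ranges independently over the available ground terms, and distinct assignments produce distinct instances.
Number of ground instances = 5^2 = 25.

25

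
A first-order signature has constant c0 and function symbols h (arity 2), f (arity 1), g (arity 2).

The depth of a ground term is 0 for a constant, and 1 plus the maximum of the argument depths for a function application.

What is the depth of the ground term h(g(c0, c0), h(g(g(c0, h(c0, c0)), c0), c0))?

depth(g(c0, c0)) = 1 + max(0, 0) = 1
depth(h(c0, c0)) = 1 + max(0, 0) = 1
depth(g(c0, h(c0, c0))) = 1 + max(0, 1) = 2
depth(g(g(c0, h(c0, c0)), c0)) = 1 + max(2, 0) = 3
depth(h(g(g(c0, h(c0, c0)), c0), c0)) = 1 + max(3, 0) = 4
depth(h(g(c0, c0), h(g(g(c0, h(c0, c0)), c0), c0))) = 1 + max(1, 4) = 5

5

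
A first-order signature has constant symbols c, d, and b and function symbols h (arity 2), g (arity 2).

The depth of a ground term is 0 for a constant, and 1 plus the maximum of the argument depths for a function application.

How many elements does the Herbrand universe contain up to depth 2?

885

If N_k denotes the number of depth-≤k ground terms, the 3 constants give N_0 = 3, and each function symbol of arity r contributes N_{k-1}^r new terms at level k: N_k = 3 + N_{k-1}^2 + N_{k-1}^2.
N_0 = 3
N_1 = 3 + 3^2 + 3^2 = 21
N_2 = 3 + 21^2 + 21^2 = 885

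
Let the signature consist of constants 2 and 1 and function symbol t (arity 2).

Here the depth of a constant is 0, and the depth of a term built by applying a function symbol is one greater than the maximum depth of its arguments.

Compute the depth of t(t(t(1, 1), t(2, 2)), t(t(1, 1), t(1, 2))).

3

depth(t(1, 1)) = 1 + max(0, 0) = 1
depth(t(2, 2)) = 1 + max(0, 0) = 1
depth(t(t(1, 1), t(2, 2))) = 1 + max(1, 1) = 2
depth(t(1, 2)) = 1 + max(0, 0) = 1
depth(t(t(1, 1), t(1, 2))) = 1 + max(1, 1) = 2
depth(t(t(t(1, 1), t(2, 2)), t(t(1, 1), t(1, 2)))) = 1 + max(2, 2) = 3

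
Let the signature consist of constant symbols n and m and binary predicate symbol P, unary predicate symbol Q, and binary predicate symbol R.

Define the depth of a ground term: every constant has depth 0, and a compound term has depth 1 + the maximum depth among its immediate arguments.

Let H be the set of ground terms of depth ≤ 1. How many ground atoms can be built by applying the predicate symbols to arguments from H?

10

First count ground terms of depth ≤ 1.
With no function symbols every ground term is a constant, so there are exactly 2 ground terms at every depth bound.
N_0 = 2
N_1 = 2
Explicitly: n, m.
So |H| = 2.
Ground atoms are formed by filling each argument slot of a predicate with a term from H, so an r-ary predicate gives |H|^r atoms:
  P: 2^2 = 4;  Q: 2;  R: 2^2 = 4
Total ground atoms: 4 + 2 + 4 = 10.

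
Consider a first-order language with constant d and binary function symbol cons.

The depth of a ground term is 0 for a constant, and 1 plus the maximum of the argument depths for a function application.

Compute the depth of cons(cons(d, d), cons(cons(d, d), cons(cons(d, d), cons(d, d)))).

4

depth(cons(d, d)) = 1 + max(0, 0) = 1
depth(cons(cons(d, d), cons(d, d))) = 1 + max(1, 1) = 2
depth(cons(cons(d, d), cons(cons(d, d), cons(d, d)))) = 1 + max(1, 2) = 3
depth(cons(cons(d, d), cons(cons(d, d), cons(cons(d, d), cons(d, d))))) = 1 + max(1, 3) = 4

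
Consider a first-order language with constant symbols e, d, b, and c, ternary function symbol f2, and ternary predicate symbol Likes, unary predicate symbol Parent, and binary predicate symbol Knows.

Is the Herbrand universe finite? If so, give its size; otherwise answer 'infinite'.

infinite

The signature has at least one function symbol (f2, arity 3) and at least one constant (e).
Iterating f2 gives infinitely many distinct ground terms: e, f2(e, e, e), f2(f2(e, e, e), f2(e, e, e), f2(e, e, e)), ...
So the Herbrand universe is infinite.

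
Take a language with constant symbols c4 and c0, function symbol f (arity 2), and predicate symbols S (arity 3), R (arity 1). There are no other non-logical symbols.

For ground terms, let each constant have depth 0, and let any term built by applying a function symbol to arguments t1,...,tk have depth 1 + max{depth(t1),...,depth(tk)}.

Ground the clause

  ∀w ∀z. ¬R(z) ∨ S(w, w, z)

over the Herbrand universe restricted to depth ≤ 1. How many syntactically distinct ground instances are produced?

36

Ground terms of depth ≤ 1:
  Let N_k count ground terms of depth at most k. Each non-constant term of depth ≤ k is some function symbol applied to depth-≤(k−1) arguments, giving N_k = 2 + N_{k-1}^2.
  N_0 = 2
  N_1 = 2 + 2^2 = 6
  Explicitly: c4, c0, f(c4, c4), f(c4, c0), f(c0, c4), f(c0, c0).
So there are 6 ground terms available for substitution.
The clause has 2 distinct variables (w, z), each appearing in the body. In the free term algebra distinct substitutions yield syntactically distinct ground instances.
Number of ground instances = 6^2 = 36.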